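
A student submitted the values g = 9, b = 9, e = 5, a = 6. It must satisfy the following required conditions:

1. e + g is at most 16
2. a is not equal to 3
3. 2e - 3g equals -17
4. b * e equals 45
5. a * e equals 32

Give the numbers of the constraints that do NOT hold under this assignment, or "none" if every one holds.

No — constraint 5 is not satisfied.

1. e + g = 5 + 9 = 14; 14 ≤ 16  ✔
2. a = 6, and 6 ≠ 3  ✔
3. 2e - 3g = 2(5) - 3(9) = -17  ✔
4. b * e = 9 * 5 = 45  ✔
5. a * e = 6 * 5 = 30, not 32  ✘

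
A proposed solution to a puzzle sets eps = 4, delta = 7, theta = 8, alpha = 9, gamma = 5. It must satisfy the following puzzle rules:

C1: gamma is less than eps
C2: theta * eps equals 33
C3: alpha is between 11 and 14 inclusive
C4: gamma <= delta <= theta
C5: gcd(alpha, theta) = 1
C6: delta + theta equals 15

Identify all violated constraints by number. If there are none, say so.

C1: gamma = 5, eps = 4; 5 ≥ 4 (want <) — fails.
C2: theta * eps = 8 * 4 = 32, not 33 — fails.
C3: alpha = 9 is outside [11, 14] — fails.
C4: values 5 <= 7 <= 8 — holds.
C5: gcd(9, 8) = 1 — holds.
C6: delta + theta = 7 + 8 = 15 — holds.

Violated: 1, 2, 3.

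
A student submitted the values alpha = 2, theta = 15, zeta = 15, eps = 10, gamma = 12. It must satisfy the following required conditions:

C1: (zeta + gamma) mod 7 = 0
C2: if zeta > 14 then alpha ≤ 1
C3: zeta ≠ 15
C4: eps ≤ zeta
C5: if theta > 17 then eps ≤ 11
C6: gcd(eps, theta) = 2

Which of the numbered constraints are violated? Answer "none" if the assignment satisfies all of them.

C1: zeta + gamma = 27; 27 mod 7 = 6, not 0  false
C2: zeta = 15 > 14, so we need alpha ≤ 1; but alpha = 2 > 1  false
C3: zeta = 15, but 15 is required to differ  false
C4: eps = 10, zeta = 15; 10 ≤ 15  true
C5: theta = 15, not > 17; antecedent false, conditional vacuously true  true
C6: gcd(10, 15) = 5, not 2  false

Constraints 1, 2, 3, 6 are violated.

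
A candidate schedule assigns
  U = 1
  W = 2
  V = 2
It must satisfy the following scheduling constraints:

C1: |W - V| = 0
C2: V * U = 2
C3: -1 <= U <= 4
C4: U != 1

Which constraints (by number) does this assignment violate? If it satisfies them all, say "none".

Constraint 4 is violated.

C1: |2 - 2| = 0  ✓
C2: V * U = 2 * 1 = 2  ✓
C3: U = 1 lies in [-1, 4]  ✓
C4: U = 1, but 1 is required to differ  ✗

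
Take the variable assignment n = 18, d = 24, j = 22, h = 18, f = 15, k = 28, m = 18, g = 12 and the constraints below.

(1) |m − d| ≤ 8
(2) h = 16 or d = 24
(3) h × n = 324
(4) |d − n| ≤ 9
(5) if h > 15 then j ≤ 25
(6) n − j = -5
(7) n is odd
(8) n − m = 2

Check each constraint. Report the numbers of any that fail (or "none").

(1) |18 − 24| = 6; 6 ≤ 8  ✓
(2) h = 18 ≠ 16, but d = 24 = 24 (second disjunct)  ✓
(3) h × n = 18 × 18 = 324  ✓
(4) |24 − 18| = 6; 6 ≤ 9  ✓
(5) h = 18 > 15, so we need j ≤ 25; j = 22 ≤ 25  ✓
(6) n − j = 18 − 22 = -4, not -5  ✗
(7) n = 18 is even  ✗
(8) n − m = 18 − 18 = 0, not 2  ✗

Constraints 6, 7, and 8 do not hold.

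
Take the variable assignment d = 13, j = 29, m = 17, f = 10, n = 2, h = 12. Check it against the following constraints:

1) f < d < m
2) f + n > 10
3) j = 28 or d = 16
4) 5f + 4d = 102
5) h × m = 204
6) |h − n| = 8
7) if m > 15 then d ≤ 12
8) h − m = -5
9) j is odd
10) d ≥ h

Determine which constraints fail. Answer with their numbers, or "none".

No — constraints 3, 6, 7 are not satisfied.

1) values 10 < 13 < 17 — holds.
2) f + n = 10 + 2 = 12; 12 > 10 — holds.
3) j = 29 ≠ 28 and d = 13 ≠ 16; both disjuncts false — fails.
4) 5f + 4d = 5(10) + 4(13) = 102 — holds.
5) h × m = 12 × 17 = 204 — holds.
6) |12 − 2| = 10, not 8 — fails.
7) m = 17 > 15, so we need d ≤ 12; but d = 13 > 12 — fails.
8) h − m = 12 − 17 = -5 — holds.
9) j = 29 is odd — holds.
10) d = 13, h = 12; 13 ≥ 12 — holds.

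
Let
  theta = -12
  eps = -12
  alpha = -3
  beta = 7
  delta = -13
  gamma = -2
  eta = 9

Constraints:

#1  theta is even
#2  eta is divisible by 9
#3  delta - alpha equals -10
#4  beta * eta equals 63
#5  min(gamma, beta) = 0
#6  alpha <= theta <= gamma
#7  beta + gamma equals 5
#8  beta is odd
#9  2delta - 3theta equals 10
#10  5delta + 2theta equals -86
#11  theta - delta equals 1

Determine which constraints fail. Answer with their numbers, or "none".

#1 theta = -12 is even  holds
#2 9 / 9 = 1, so 9 divides 9  holds
#3 delta - alpha = -13 - (-3) = -10  holds
#4 beta * eta = 7 * 9 = 63  holds
#5 min(-2, 7) = -2, not 0  fails
#6 values -3, -12, -2; alpha = -3 is not <= theta = -12  fails
#7 beta + gamma = 7 + (-2) = 5  holds
#8 beta = 7 is odd  holds
#9 2delta - 3theta = 2(-13) - 3(-12) = 10  holds
#10 5delta + 2theta = 5(-13) + 2(-12) = -89, not -86  fails
#11 theta - delta = -12 - (-13) = 1  holds

Constraints 5, 6, and 10 are violated.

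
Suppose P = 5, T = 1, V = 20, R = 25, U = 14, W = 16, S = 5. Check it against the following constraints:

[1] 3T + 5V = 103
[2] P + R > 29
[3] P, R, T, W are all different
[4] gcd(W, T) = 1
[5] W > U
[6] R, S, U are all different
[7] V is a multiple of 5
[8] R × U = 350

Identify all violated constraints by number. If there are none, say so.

Yes — all constraints hold.

[1] 3T + 5V = 3(1) + 5(20) = 103 — OK.
[2] P + R = 5 + 25 = 30; 30 > 29 — OK.
[3] values 5, 25, 1, 16 are pairwise distinct — OK.
[4] gcd(16, 1) = 1 — OK.
[5] W = 16, U = 14; 16 > 14 — OK.
[6] values 25, 5, 14 are pairwise distinct — OK.
[7] 20 / 5 = 4, so 5 divides 20 — OK.
[8] R × U = 25 × 14 = 350 — OK.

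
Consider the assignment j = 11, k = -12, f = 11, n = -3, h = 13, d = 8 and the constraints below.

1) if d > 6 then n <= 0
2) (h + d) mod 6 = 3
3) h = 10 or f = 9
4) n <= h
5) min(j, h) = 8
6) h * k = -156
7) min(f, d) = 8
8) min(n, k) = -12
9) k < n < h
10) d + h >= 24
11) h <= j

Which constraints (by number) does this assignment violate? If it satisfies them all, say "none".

1) d = 8 > 6, so we need n ≤ 0; n = -3 ≤ 0  ✔
2) h + d = 21; 21 mod 6 = 3  ✔
3) h = 13 ≠ 10 and f = 11 ≠ 9; both disjuncts false  ✘
4) n = -3, h = 13; -3 ≤ 13  ✔
5) min(11, 13) = 11, not 8  ✘
6) h * k = 13 * (-12) = -156  ✔
7) min(11, 8) = 8  ✔
8) min(-3, -12) = -12  ✔
9) values -12 < -3 < 13  ✔
10) d + h = 8 + 13 = 21; 21 < 24, bound 24 not met  ✘
11) h = 13, j = 11; 13 > 11 (want ≤)  ✘

Constraints 3, 5, 10, 11 do not hold.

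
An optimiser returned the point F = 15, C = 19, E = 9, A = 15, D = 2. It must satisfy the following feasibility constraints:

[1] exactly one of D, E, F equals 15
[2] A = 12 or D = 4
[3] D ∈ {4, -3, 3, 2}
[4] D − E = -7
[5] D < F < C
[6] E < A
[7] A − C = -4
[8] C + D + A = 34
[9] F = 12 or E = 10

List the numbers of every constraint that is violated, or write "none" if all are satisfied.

[1] D=2, E=9, F=15; 1 of them equals 15  yes
[2] A = 15 ≠ 12 and D = 2 ≠ 4; both disjuncts false  no
[3] D = 2 is in {4, -3, 3, 2}  yes
[4] D − E = 2 − 9 = -7  yes
[5] values 2 < 15 < 19  yes
[6] E = 9, A = 15; 9 < 15  yes
[7] A − C = 15 − 19 = -4  yes
[8] C + D + A = 19 + 2 + 15 = 36, not 34  no
[9] F = 15 ≠ 12 and E = 9 ≠ 10; both disjuncts false  no

The assignment fails constraints 2, 8, 9.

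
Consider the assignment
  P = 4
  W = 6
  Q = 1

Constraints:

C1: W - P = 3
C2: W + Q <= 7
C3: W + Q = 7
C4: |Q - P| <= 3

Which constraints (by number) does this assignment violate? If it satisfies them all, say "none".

C1: W - P = 6 - 4 = 2, not 3  ✗
C2: W + Q = 6 + 1 = 7; 7 ≤ 7  ✓
C3: W + Q = 6 + 1 = 7  ✓
C4: |1 - 4| = 3; 3 ≤ 3  ✓

No — constraint 1 is not satisfied.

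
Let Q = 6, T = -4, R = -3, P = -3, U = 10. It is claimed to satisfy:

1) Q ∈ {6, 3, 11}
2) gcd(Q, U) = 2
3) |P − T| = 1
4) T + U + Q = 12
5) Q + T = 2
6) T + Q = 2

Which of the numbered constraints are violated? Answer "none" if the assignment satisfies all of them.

None — every constraint holds.

1) Q = 6 is in {6, 3, 11}  ✓
2) gcd(6, 10) = 2  ✓
3) |-3 − (-4)| = 1  ✓
4) T + U + Q = -4 + 10 + 6 = 12  ✓
5) Q + T = 6 + (-4) = 2  ✓
6) T + Q = -4 + 6 = 2  ✓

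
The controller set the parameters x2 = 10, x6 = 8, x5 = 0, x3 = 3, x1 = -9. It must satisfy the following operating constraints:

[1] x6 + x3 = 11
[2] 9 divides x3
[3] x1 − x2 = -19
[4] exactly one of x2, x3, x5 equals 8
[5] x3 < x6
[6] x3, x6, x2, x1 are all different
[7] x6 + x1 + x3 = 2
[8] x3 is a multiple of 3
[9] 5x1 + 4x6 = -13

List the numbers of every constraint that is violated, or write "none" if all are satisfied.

[1] x6 + x3 = 8 + 3 = 11  ✔
[2] 3 = 9×0 + 3, so 9 does not divide 3  ✘
[3] x1 − x2 = -9 − 10 = -19  ✔
[4] x2=10, x3=3, x5=0; 0 of them equal 8, not exactly one  ✘
[5] x3 = 3, x6 = 8; 3 < 8  ✔
[6] values 3, 8, 10, -9 are pairwise distinct  ✔
[7] x6 + x1 + x3 = 8 + (-9) + 3 = 2  ✔
[8] 3 / 3 = 1, so 3 divides 3  ✔
[9] 5x1 + 4x6 = 5(-9) + 4(8) = -13  ✔

Constraints 2 and 4 are violated.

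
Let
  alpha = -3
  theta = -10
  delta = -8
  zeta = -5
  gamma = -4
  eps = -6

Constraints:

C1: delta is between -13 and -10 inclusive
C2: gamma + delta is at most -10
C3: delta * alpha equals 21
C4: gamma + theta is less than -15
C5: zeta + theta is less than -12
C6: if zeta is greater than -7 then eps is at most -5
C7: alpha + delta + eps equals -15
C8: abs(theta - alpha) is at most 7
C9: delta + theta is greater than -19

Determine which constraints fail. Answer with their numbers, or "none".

Constraints 1, 3, 4, and 7 do not hold.

C1: delta = -8 is outside [-13, -10] — violated.
C2: gamma + delta = -4 + (-8) = -12; -12 ≤ -10 — OK.
C3: delta * alpha = -8 * (-3) = 24, not 21 — violated.
C4: gamma + theta = -4 + (-10) = -14; -14 ≥ -15, bound -15 not met — violated.
C5: zeta + theta = -5 + (-10) = -15; -15 < -12 — OK.
C6: zeta = -5 > -7, so we need eps ≤ -5; eps = -6 ≤ -5 — OK.
C7: alpha + delta + eps = -3 + (-8) + (-6) = -17, not -15 — violated.
C8: abs(-10 - (-3)) = 7; 7 ≤ 7 — OK.
C9: delta + theta = -8 + (-10) = -18; -18 > -19 — OK.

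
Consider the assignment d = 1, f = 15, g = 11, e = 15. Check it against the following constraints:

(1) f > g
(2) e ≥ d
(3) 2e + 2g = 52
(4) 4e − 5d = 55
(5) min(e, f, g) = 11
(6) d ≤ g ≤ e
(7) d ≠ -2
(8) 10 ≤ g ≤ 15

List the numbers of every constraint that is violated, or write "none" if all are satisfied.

No violations.

(1) f = 15, g = 11; 15 > 11  holds
(2) e = 15, d = 1; 15 ≥ 1  holds
(3) 2e + 2g = 2(15) + 2(11) = 52  holds
(4) 4e − 5d = 4(15) − 5(1) = 55  holds
(5) min(15, 15, 11) = 11  holds
(6) values 1 ≤ 11 ≤ 15  holds
(7) d = 1, and 1 ≠ -2  holds
(8) g = 11 lies in [10, 15]  holds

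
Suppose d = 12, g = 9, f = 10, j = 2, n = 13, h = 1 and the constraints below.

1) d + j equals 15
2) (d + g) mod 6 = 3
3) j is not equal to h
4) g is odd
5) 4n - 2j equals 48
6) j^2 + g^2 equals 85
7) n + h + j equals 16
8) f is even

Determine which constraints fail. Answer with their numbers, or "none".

No — constraint 1 is not satisfied.

1) d + j = 12 + 2 = 14, not 15  ✘
2) d + g = 21; 21 mod 6 = 3  ✔
3) j = 2, h = 1; distinct  ✔
4) g = 9 is odd  ✔
5) 4n - 2j = 4(13) - 2(2) = 48  ✔
6) j^2 + g^2 = 2^2 + 9^2 = 4 + 81 = 85  ✔
7) n + h + j = 13 + 1 + 2 = 16  ✔
8) f = 10 is even  ✔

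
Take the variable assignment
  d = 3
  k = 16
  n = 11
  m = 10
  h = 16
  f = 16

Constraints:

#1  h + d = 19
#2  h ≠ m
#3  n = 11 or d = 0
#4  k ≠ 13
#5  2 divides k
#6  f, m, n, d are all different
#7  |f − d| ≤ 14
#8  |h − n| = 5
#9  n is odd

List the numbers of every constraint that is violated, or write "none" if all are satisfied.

None — every constraint holds.

#1 h + d = 16 + 3 = 19  OK
#2 h = 16, m = 10; distinct  OK
#3 n = 11 = 11 (first disjunct)  OK
#4 k = 16, and 16 ≠ 13  OK
#5 16 / 2 = 8, so 2 divides 16  OK
#6 values 16, 10, 11, 3 are pairwise distinct  OK
#7 |16 − 3| = 13; 13 ≤ 14  OK
#8 |16 − 11| = 5  OK
#9 n = 11 is odd  OK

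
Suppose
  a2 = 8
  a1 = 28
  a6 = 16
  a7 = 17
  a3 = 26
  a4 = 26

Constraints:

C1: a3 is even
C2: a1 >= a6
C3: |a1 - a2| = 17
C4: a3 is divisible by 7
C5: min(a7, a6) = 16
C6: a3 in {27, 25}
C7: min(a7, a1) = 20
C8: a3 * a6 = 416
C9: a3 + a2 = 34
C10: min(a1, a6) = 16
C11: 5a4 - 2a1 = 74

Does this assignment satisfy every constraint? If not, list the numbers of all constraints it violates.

Constraints 3, 4, 6, 7 are violated.

C1: a3 = 26 is even — holds.
C2: a1 = 28, a6 = 16; 28 ≥ 16 — holds.
C3: |28 - 8| = 20, not 17 — does not hold.
C4: 26 = 7*3 + 5, so 7 does not divide 26 — does not hold.
C5: min(17, 16) = 16 — holds.
C6: a3 = 26 is not in {27, 25} — does not hold.
C7: min(17, 28) = 17, not 20 — does not hold.
C8: a3 * a6 = 26 * 16 = 416 — holds.
C9: a3 + a2 = 26 + 8 = 34 — holds.
C10: min(28, 16) = 16 — holds.
C11: 5a4 - 2a1 = 5(26) - 2(28) = 74 — holds.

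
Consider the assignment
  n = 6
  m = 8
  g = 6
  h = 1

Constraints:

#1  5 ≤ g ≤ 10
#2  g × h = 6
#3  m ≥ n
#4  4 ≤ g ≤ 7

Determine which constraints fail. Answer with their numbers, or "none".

#1 g = 6 lies in [5, 10] — holds.
#2 g × h = 6 × 1 = 6 — holds.
#3 m = 8, n = 6; 8 ≥ 6 — holds.
#4 g = 6 lies in [4, 7] — holds.

Yes — all constraints hold.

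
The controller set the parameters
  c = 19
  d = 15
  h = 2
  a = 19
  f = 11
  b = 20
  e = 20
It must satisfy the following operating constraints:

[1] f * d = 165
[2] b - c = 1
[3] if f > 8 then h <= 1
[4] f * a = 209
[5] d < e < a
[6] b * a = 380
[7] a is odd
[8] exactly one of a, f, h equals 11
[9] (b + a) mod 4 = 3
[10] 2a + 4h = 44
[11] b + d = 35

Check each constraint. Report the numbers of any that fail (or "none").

[1] f * d = 11 * 15 = 165 — OK.
[2] b - c = 20 - 19 = 1 — OK.
[3] f = 11 > 8, so we need h ≤ 1; but h = 2 > 1 — violated.
[4] f * a = 11 * 19 = 209 — OK.
[5] values 15, 20, 19; e = 20 is not < a = 19 — violated.
[6] b * a = 20 * 19 = 380 — OK.
[7] a = 19 is odd — OK.
[8] a=19, f=11, h=2; 1 of them equals 11 — OK.
[9] b + a = 39; 39 mod 4 = 3 — OK.
[10] 2a + 4h = 2(19) + 4(2) = 46, not 44 — violated.
[11] b + d = 20 + 15 = 35 — OK.

No — constraints 3, 5, 10 are not satisfied.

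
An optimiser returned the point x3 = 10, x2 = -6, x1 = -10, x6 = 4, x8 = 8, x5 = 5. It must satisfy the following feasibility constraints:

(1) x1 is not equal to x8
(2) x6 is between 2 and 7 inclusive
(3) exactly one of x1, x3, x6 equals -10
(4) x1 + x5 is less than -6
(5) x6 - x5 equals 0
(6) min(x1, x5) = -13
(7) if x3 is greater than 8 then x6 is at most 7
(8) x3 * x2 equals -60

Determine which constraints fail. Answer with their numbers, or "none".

(1) x1 = -10, x8 = 8; distinct  true
(2) x6 = 4 lies in [2, 7]  true
(3) x1=-10, x3=10, x6=4; 1 of them equals -10  true
(4) x1 + x5 = -10 + 5 = -5; -5 ≥ -6, bound -6 not met  false
(5) x6 - x5 = 4 - 5 = -1, not 0  false
(6) min(-10, 5) = -10, not -13  false
(7) x3 = 10 > 8, so we need x6 ≤ 7; x6 = 4 ≤ 7  true
(8) x3 * x2 = 10 * (-6) = -60  true

Constraints 4, 5, and 6 are violated.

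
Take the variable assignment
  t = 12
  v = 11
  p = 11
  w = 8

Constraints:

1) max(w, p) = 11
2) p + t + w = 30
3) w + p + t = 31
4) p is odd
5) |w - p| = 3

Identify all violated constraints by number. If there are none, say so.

Constraint 2 is violated.

1) max(8, 11) = 11 — holds.
2) p + t + w = 11 + 12 + 8 = 31, not 30 — fails.
3) w + p + t = 8 + 11 + 12 = 31 — holds.
4) p = 11 is odd — holds.
5) |8 - 11| = 3 — holds.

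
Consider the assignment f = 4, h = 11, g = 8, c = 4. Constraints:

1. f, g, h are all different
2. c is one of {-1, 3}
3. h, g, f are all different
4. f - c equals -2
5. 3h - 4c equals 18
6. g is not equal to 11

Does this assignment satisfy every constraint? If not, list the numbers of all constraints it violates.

The assignment fails constraints 2, 4, 5.

1. values 4, 8, 11 are pairwise distinct — holds.
2. c = 4 is not in {-1, 3} — fails.
3. values 11, 8, 4 are pairwise distinct — holds.
4. f - c = 4 - 4 = 0, not -2 — fails.
5. 3h - 4c = 3(11) - 4(4) = 17, not 18 — fails.
6. g = 8, and 8 ≠ 11 — holds.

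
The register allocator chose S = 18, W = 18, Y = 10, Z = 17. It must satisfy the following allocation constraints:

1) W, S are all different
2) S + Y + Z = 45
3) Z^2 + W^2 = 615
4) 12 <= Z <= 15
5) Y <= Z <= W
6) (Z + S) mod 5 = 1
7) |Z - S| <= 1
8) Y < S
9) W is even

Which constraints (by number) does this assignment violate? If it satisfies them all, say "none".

1) W = S = 18, not all different  FAIL
2) S + Y + Z = 18 + 10 + 17 = 45  OK
3) Z^2 + W^2 = 17^2 + 18^2 = 289 + 324 = 613, not 615  FAIL
4) Z = 17 is outside [12, 15]  FAIL
5) values 10 <= 17 <= 18  OK
6) Z + S = 35; 35 mod 5 = 0, not 1  FAIL
7) |17 - 18| = 1; 1 ≤ 1  OK
8) Y = 10, S = 18; 10 < 18  OK
9) W = 18 is even  OK

The assignment fails constraints 1, 3, 4, and 6.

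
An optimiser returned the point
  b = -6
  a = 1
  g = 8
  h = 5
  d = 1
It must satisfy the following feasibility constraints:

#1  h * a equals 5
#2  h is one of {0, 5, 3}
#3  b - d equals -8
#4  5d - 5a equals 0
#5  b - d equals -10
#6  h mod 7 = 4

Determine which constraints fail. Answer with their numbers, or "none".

#1 h * a = 5 * 1 = 5  holds
#2 h = 5 is in {0, 5, 3}  holds
#3 b - d = -6 - 1 = -7, not -8  fails
#4 5d - 5a = 5(1) - 5(1) = 0  holds
#5 b - d = -6 - 1 = -7, not -10  fails
#6 5 mod 7 = 5, not 4  fails

Violated: 3, 5, and 6.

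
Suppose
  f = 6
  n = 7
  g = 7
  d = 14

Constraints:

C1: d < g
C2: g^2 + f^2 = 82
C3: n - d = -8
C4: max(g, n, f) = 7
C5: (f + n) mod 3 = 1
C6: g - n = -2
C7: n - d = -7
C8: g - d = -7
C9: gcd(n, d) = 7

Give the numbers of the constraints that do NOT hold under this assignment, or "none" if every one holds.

C1: d = 14, g = 7; 14 ≥ 7 (want <) — does not hold.
C2: g^2 + f^2 = 7^2 + 6^2 = 49 + 36 = 85, not 82 — does not hold.
C3: n - d = 7 - 14 = -7, not -8 — does not hold.
C4: max(7, 7, 6) = 7 — holds.
C5: f + n = 13; 13 mod 3 = 1 — holds.
C6: g - n = 7 - 7 = 0, not -2 — does not hold.
C7: n - d = 7 - 14 = -7 — holds.
C8: g - d = 7 - 14 = -7 — holds.
C9: gcd(7, 14) = 7 — holds.

No — constraints 1, 2, 3, and 6 are not satisfied.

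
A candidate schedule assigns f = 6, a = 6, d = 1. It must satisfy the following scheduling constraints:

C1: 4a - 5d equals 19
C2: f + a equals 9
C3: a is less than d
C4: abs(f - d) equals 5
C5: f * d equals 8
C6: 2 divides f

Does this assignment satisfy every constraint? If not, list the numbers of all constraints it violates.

No — constraints 2, 3, 5 are not satisfied.

C1: 4a - 5d = 4(6) - 5(1) = 19  OK
C2: f + a = 6 + 6 = 12, not 9  FAIL
C3: a = 6, d = 1; 6 ≥ 1 (want <)  FAIL
C4: abs(6 - 1) = 5  OK
C5: f * d = 6 * 1 = 6, not 8  FAIL
C6: 6 / 2 = 3, so 2 divides 6  OK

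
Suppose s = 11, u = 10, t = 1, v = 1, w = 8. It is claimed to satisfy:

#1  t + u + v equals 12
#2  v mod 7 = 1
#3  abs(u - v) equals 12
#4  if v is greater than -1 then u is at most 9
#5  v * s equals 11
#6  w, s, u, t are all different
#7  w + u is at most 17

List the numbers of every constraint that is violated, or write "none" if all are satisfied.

#1 t + u + v = 1 + 10 + 1 = 12  yes
#2 1 mod 7 = 1  yes
#3 abs(10 - 1) = 9, not 12  no
#4 v = 1 > -1, so we need u ≤ 9; but u = 10 > 9  no
#5 v * s = 1 * 11 = 11  yes
#6 values 8, 11, 10, 1 are pairwise distinct  yes
#7 w + u = 8 + 10 = 18; 18 > 17, bound 17 not met  no

No — constraints 3, 4, and 7 are not satisfied.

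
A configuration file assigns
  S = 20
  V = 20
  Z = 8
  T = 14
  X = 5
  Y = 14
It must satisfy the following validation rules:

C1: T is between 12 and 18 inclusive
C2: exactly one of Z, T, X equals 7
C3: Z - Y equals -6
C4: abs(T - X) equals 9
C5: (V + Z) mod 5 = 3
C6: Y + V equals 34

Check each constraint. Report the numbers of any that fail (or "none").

Constraint 2 does not hold.

C1: T = 14 lies in [12, 18]  ✔
C2: Z=8, T=14, X=5; 0 of them equal 7, not exactly one  ✘
C3: Z - Y = 8 - 14 = -6  ✔
C4: abs(14 - 5) = 9  ✔
C5: V + Z = 28; 28 mod 5 = 3  ✔
C6: Y + V = 14 + 20 = 34  ✔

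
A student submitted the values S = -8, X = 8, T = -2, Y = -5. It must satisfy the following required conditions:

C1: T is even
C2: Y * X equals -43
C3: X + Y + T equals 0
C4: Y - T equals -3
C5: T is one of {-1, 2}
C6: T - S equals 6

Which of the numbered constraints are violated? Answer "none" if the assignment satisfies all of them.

C1: T = -2 is even  OK
C2: Y * X = -5 * 8 = -40, not -43  FAIL
C3: X + Y + T = 8 + (-5) + (-2) = 1, not 0  FAIL
C4: Y - T = -5 - (-2) = -3  OK
C5: T = -2 is not in {-1, 2}  FAIL
C6: T - S = -2 - (-8) = 6  OK

The assignment fails constraints 2, 3, 5.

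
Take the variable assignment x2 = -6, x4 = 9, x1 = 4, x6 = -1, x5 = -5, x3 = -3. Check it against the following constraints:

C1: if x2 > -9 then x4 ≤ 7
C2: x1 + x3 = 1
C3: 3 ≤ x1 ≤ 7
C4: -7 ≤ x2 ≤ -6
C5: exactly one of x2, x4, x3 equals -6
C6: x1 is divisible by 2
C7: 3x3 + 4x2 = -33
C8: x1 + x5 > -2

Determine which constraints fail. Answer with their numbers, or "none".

Violated: 1.

C1: x2 = -6 > -9, so we need x4 ≤ 7; but x4 = 9 > 7 — fails.
C2: x1 + x3 = 4 + (-3) = 1 — holds.
C3: x1 = 4 lies in [3, 7] — holds.
C4: x2 = -6 lies in [-7, -6] — holds.
C5: x2=-6, x4=9, x3=-3; 1 of them equals -6 — holds.
C6: 4 / 2 = 2, so 2 divides 4 — holds.
C7: 3x3 + 4x2 = 3(-3) + 4(-6) = -33 — holds.
C8: x1 + x5 = 4 + (-5) = -1; -1 > -2 — holds.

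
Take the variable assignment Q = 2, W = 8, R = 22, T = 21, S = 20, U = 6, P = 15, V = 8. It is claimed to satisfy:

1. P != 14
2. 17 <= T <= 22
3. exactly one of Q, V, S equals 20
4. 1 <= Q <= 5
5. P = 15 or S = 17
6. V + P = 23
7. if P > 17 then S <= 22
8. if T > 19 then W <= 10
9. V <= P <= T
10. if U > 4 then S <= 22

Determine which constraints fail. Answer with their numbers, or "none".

Yes — all constraints hold.

1. P = 15, and 15 ≠ 14  ✓
2. T = 21 lies in [17, 22]  ✓
3. Q=2, V=8, S=20; 1 of them equals 20  ✓
4. Q = 2 lies in [1, 5]  ✓
5. P = 15 = 15 (first disjunct)  ✓
6. V + P = 8 + 15 = 23  ✓
7. P = 15, not > 17; antecedent false, conditional vacuously true  ✓
8. T = 21 > 19, so we need W ≤ 10; W = 8 ≤ 10  ✓
9. values 8 <= 15 <= 21  ✓
10. U = 6 > 4, so we need S ≤ 22; S = 20 ≤ 22  ✓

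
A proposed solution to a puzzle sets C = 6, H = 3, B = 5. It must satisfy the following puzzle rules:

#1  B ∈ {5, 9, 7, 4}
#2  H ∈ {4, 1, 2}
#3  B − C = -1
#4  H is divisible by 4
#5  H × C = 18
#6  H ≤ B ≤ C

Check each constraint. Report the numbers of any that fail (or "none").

#1 B = 5 is in {5, 9, 7, 4}  ✓
#2 H = 3 is not in {4, 1, 2}  ✗
#3 B − C = 5 − 6 = -1  ✓
#4 3 = 4×0 + 3, so 4 does not divide 3  ✗
#5 H × C = 3 × 6 = 18  ✓
#6 values 3 ≤ 5 ≤ 6  ✓

Violated: 2, 4.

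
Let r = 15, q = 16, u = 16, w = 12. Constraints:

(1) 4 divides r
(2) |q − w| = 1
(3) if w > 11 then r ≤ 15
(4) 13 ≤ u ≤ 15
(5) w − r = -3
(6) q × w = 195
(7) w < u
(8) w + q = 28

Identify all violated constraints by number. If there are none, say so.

(1) 15 = 4×3 + 3, so 4 does not divide 15 — fails.
(2) |16 − 12| = 4, not 1 — fails.
(3) w = 12 > 11, so we need r ≤ 15; r = 15 ≤ 15 — holds.
(4) u = 16 is outside [13, 15] — fails.
(5) w − r = 12 − 15 = -3 — holds.
(6) q × w = 16 × 12 = 192, not 195 — fails.
(7) w = 12, u = 16; 12 < 16 — holds.
(8) w + q = 12 + 16 = 28 — holds.

No — constraints 1, 2, 4, and 6 are not satisfied.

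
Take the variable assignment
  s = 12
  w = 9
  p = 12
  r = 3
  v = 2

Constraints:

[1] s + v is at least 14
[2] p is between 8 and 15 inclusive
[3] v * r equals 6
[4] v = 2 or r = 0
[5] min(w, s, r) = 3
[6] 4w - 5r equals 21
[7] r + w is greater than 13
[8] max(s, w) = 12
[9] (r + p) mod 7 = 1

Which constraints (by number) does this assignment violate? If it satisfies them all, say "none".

[1] s + v = 12 + 2 = 14; 14 ≥ 14 — OK.
[2] p = 12 lies in [8, 15] — OK.
[3] v * r = 2 * 3 = 6 — OK.
[4] v = 2 = 2 (first disjunct) — OK.
[5] min(9, 12, 3) = 3 — OK.
[6] 4w - 5r = 4(9) - 5(3) = 21 — OK.
[7] r + w = 3 + 9 = 12; 12 ≤ 13, bound 13 not met — violated.
[8] max(12, 9) = 12 — OK.
[9] r + p = 15; 15 mod 7 = 1 — OK.

No — constraint 7 is not satisfied.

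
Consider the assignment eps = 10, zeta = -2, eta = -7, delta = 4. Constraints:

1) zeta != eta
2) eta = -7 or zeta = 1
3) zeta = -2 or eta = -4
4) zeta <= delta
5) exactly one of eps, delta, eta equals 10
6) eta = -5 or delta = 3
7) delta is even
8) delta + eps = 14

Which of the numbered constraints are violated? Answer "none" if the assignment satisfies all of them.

1) zeta = -2, eta = -7; distinct  true
2) eta = -7 = -7 (first disjunct)  true
3) zeta = -2 = -2 (first disjunct)  true
4) zeta = -2, delta = 4; -2 ≤ 4  true
5) eps=10, delta=4, eta=-7; 1 of them equals 10  true
6) eta = -7 ≠ -5 and delta = 4 ≠ 3; both disjuncts false  false
7) delta = 4 is even  true
8) delta + eps = 4 + 10 = 14  true

Constraint 6 is violated.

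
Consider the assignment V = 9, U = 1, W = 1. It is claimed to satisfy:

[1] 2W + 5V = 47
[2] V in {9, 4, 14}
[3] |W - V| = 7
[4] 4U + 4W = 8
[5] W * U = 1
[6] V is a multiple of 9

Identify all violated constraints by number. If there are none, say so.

No — constraint 3 is not satisfied.

[1] 2W + 5V = 2(1) + 5(9) = 47  ✓
[2] V = 9 is in {9, 4, 14}  ✓
[3] |1 - 9| = 8, not 7  ✗
[4] 4U + 4W = 4(1) + 4(1) = 8  ✓
[5] W * U = 1 * 1 = 1  ✓
[6] 9 / 9 = 1, so 9 divides 9  ✓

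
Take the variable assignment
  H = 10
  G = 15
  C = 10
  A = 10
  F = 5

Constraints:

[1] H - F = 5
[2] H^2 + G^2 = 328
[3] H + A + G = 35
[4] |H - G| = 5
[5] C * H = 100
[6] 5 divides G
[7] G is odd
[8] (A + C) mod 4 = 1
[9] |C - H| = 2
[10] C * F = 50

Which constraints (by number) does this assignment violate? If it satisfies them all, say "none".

No — constraints 2, 8, 9 are not satisfied.

[1] H - F = 10 - 5 = 5 — holds.
[2] H^2 + G^2 = 10^2 + 15^2 = 100 + 225 = 325, not 328 — does not hold.
[3] H + A + G = 10 + 10 + 15 = 35 — holds.
[4] |10 - 15| = 5 — holds.
[5] C * H = 10 * 10 = 100 — holds.
[6] 15 / 5 = 3, so 5 divides 15 — holds.
[7] G = 15 is odd — holds.
[8] A + C = 20; 20 mod 4 = 0, not 1 — does not hold.
[9] |10 - 10| = 0, not 2 — does not hold.
[10] C * F = 10 * 5 = 50 — holds.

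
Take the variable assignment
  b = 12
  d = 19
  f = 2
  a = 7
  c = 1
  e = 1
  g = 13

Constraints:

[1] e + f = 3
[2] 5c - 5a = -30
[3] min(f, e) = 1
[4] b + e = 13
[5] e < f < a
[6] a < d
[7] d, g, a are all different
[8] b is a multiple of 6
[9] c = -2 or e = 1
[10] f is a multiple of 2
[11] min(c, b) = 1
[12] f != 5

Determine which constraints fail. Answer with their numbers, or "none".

[1] e + f = 1 + 2 = 3  holds
[2] 5c - 5a = 5(1) - 5(7) = -30  holds
[3] min(2, 1) = 1  holds
[4] b + e = 12 + 1 = 13  holds
[5] values 1 < 2 < 7  holds
[6] a = 7, d = 19; 7 < 19  holds
[7] values 19, 13, 7 are pairwise distinct  holds
[8] 12 / 6 = 2, so 6 divides 12  holds
[9] c = 1 ≠ -2, but e = 1 = 1 (second disjunct)  holds
[10] 2 / 2 = 1, so 2 divides 2  holds
[11] min(1, 12) = 1  holds
[12] f = 2, and 2 ≠ 5  holds

None — every constraint holds.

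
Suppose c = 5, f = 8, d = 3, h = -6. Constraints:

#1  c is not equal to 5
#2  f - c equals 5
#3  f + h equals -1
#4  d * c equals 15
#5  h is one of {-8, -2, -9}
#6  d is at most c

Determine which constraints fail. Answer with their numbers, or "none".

The assignment fails constraints 1, 2, 3, and 5.

#1 c = 5, but 5 is required to differ  no
#2 f - c = 8 - 5 = 3, not 5  no
#3 f + h = 8 + (-6) = 2, not -1  no
#4 d * c = 3 * 5 = 15  yes
#5 h = -6 is not in {-8, -2, -9}  no
#6 d = 3, c = 5; 3 ≤ 5  yes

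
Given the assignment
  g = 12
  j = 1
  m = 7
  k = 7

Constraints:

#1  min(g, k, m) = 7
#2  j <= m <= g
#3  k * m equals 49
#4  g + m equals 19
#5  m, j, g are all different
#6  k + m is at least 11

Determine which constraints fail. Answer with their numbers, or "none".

Yes — all constraints hold.

#1 min(12, 7, 7) = 7 — holds.
#2 values 1 <= 7 <= 12 — holds.
#3 k * m = 7 * 7 = 49 — holds.
#4 g + m = 12 + 7 = 19 — holds.
#5 values 7, 1, 12 are pairwise distinct — holds.
#6 k + m = 7 + 7 = 14; 14 ≥ 11 — holds.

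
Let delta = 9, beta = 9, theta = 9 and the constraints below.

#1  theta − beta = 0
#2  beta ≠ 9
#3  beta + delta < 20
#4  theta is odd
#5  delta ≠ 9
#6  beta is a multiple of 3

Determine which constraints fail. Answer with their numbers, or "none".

No — constraints 2, 5 are not satisfied.

#1 theta − beta = 9 − 9 = 0  OK
#2 beta = 9, but 9 is required to differ  FAIL
#3 beta + delta = 9 + 9 = 18; 18 < 20  OK
#4 theta = 9 is odd  OK
#5 delta = 9, but 9 is required to differ  FAIL
#6 9 / 3 = 3, so 3 divides 9  OK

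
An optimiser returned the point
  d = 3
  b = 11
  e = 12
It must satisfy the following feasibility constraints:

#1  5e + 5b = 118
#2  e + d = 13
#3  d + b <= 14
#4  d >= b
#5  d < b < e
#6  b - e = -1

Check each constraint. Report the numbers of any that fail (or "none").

#1 5e + 5b = 5(12) + 5(11) = 115, not 118  no
#2 e + d = 12 + 3 = 15, not 13  no
#3 d + b = 3 + 11 = 14; 14 ≤ 14  yes
#4 d = 3, b = 11; 3 < 11 (want ≥)  no
#5 values 3 < 11 < 12  yes
#6 b - e = 11 - 12 = -1  yes

Constraints 1, 2, and 4 do not hold.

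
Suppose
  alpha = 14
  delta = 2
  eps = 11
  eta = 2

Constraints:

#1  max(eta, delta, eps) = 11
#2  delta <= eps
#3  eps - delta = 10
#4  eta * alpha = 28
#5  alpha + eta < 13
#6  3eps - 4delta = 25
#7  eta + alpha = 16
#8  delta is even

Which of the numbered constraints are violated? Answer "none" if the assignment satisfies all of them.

No — constraints 3, 5 are not satisfied.

#1 max(2, 2, 11) = 11  yes
#2 delta = 2, eps = 11; 2 ≤ 11  yes
#3 eps - delta = 11 - 2 = 9, not 10  no
#4 eta * alpha = 2 * 14 = 28  yes
#5 alpha + eta = 14 + 2 = 16; 16 ≥ 13, bound 13 not met  no
#6 3eps - 4delta = 3(11) - 4(2) = 25  yes
#7 eta + alpha = 2 + 14 = 16  yes
#8 delta = 2 is even  yes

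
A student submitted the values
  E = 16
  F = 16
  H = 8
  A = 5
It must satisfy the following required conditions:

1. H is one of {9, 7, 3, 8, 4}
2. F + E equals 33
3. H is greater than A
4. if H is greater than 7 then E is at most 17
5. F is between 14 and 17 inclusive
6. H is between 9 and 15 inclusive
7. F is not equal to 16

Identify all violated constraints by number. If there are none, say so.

Constraints 2, 6, and 7 do not hold.

1. H = 8 is in {9, 7, 3, 8, 4}  OK
2. F + E = 16 + 16 = 32, not 33  FAIL
3. H = 8, A = 5; 8 > 5  OK
4. H = 8 > 7, so we need E ≤ 17; E = 16 ≤ 17  OK
5. F = 16 lies in [14, 17]  OK
6. H = 8 is outside [9, 15]  FAIL
7. F = 16, but 16 is required to differ  FAIL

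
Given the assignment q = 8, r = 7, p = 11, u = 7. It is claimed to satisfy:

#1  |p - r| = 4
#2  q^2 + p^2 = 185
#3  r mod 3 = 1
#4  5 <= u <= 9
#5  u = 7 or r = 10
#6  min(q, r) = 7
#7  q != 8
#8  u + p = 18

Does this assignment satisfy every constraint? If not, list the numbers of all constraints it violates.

The assignment fails constraint 7.

#1 |11 - 7| = 4 — OK.
#2 q^2 + p^2 = 8^2 + 11^2 = 64 + 121 = 185 — OK.
#3 7 mod 3 = 1 — OK.
#4 u = 7 lies in [5, 9] — OK.
#5 u = 7 = 7 (first disjunct) — OK.
#6 min(8, 7) = 7 — OK.
#7 q = 8, but 8 is required to differ — violated.
#8 u + p = 7 + 11 = 18 — OK.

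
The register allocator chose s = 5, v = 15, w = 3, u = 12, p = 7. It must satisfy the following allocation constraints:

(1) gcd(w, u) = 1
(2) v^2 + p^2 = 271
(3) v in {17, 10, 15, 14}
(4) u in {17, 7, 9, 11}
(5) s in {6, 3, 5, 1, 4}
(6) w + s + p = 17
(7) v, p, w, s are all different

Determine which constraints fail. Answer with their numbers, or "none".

(1) gcd(3, 12) = 3, not 1 — does not hold.
(2) v^2 + p^2 = 15^2 + 7^2 = 225 + 49 = 274, not 271 — does not hold.
(3) v = 15 is in {17, 10, 15, 14} — holds.
(4) u = 12 is not in {17, 7, 9, 11} — does not hold.
(5) s = 5 is in {6, 3, 5, 1, 4} — holds.
(6) w + s + p = 3 + 5 + 7 = 15, not 17 — does not hold.
(7) values 15, 7, 3, 5 are pairwise distinct — holds.

Constraints 1, 2, 4, 6 are violated.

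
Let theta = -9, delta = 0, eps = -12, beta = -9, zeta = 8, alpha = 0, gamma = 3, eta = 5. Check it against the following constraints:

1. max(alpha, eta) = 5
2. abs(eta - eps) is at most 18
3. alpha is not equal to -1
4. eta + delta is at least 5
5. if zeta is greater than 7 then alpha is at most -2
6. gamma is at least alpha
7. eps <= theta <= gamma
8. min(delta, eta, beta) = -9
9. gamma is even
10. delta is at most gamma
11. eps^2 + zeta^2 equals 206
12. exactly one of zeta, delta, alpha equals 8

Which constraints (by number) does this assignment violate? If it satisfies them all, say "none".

1. max(0, 5) = 5  yes
2. abs(5 - (-12)) = 17; 17 ≤ 18  yes
3. alpha = 0, and 0 ≠ -1  yes
4. eta + delta = 5 + 0 = 5; 5 ≥ 5  yes
5. zeta = 8 > 7, so we need alpha ≤ -2; but alpha = 0 > -2  no
6. gamma = 3, alpha = 0; 3 ≥ 0  yes
7. values -12 <= -9 <= 3  yes
8. min(0, 5, -9) = -9  yes
9. gamma = 3 is odd  no
10. delta = 0, gamma = 3; 0 ≤ 3  yes
11. eps^2 + zeta^2 = (-12)^2 + 8^2 = 144 + 64 = 208, not 206  no
12. zeta=8, delta=0, alpha=0; 1 of them equals 8  yes

The assignment fails constraints 5, 9, and 11.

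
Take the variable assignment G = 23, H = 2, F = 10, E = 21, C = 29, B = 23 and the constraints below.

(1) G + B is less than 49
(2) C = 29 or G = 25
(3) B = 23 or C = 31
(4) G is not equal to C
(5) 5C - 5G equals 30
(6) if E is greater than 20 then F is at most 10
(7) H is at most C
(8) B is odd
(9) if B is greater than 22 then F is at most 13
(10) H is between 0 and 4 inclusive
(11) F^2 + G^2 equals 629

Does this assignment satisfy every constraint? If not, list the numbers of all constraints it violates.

(1) G + B = 23 + 23 = 46; 46 < 49  ✔
(2) C = 29 = 29 (first disjunct)  ✔
(3) B = 23 = 23 (first disjunct)  ✔
(4) G = 23, C = 29; distinct  ✔
(5) 5C - 5G = 5(29) - 5(23) = 30  ✔
(6) E = 21 > 20, so we need F ≤ 10; F = 10 ≤ 10  ✔
(7) H = 2, C = 29; 2 ≤ 29  ✔
(8) B = 23 is odd  ✔
(9) B = 23 > 22, so we need F ≤ 13; F = 10 ≤ 13  ✔
(10) H = 2 lies in [0, 4]  ✔
(11) F^2 + G^2 = 10^2 + 23^2 = 100 + 529 = 629  ✔

None — every constraint holds.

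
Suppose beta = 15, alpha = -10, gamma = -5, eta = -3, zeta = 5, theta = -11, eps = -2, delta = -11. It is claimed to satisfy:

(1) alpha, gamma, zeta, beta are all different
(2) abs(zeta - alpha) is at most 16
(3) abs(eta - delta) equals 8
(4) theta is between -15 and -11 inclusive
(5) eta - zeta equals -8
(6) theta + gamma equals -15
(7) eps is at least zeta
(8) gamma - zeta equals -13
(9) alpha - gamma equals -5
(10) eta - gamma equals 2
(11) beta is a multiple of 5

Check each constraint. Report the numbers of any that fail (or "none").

(1) values -10, -5, 5, 15 are pairwise distinct — OK.
(2) abs(5 - (-10)) = 15; 15 ≤ 16 — OK.
(3) abs(-3 - (-11)) = 8 — OK.
(4) theta = -11 lies in [-15, -11] — OK.
(5) eta - zeta = -3 - 5 = -8 — OK.
(6) theta + gamma = -11 + (-5) = -16, not -15 — violated.
(7) eps = -2, zeta = 5; -2 < 5 (want ≥) — violated.
(8) gamma - zeta = -5 - 5 = -10, not -13 — violated.
(9) alpha - gamma = -10 - (-5) = -5 — OK.
(10) eta - gamma = -3 - (-5) = 2 — OK.
(11) 15 / 5 = 3, so 5 divides 15 — OK.

Constraints 6, 7, and 8 are violated.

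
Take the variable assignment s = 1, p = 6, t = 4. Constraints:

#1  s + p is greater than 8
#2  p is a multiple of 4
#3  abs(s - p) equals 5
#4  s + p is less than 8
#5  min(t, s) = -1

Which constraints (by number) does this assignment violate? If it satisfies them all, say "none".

The assignment fails constraints 1, 2, and 5.

#1 s + p = 1 + 6 = 7; 7 ≤ 8, bound 8 not met — violated.
#2 6 = 4*1 + 2, so 4 does not divide 6 — violated.
#3 abs(1 - 6) = 5 — OK.
#4 s + p = 1 + 6 = 7; 7 < 8 — OK.
#5 min(4, 1) = 1, not -1 — violated.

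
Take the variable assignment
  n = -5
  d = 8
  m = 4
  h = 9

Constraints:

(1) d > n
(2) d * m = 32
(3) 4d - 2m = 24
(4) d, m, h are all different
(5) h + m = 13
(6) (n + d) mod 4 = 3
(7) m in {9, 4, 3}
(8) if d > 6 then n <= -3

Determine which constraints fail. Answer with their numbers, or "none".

The assignment satisfies every constraint.

(1) d = 8, n = -5; 8 > -5  ✔
(2) d * m = 8 * 4 = 32  ✔
(3) 4d - 2m = 4(8) - 2(4) = 24  ✔
(4) values 8, 4, 9 are pairwise distinct  ✔
(5) h + m = 9 + 4 = 13  ✔
(6) n + d = 3; 3 mod 4 = 3  ✔
(7) m = 4 is in {9, 4, 3}  ✔
(8) d = 8 > 6, so we need n ≤ -3; n = -5 ≤ -3  ✔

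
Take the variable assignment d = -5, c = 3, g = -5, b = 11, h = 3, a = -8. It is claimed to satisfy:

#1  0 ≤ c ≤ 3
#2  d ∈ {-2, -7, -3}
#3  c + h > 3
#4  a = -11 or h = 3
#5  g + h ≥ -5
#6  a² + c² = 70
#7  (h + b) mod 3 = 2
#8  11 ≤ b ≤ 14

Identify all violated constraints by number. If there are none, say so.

Constraints 2 and 6 do not hold.

#1 c = 3 lies in [0, 3]  yes
#2 d = -5 is not in {-2, -7, -3}  no
#3 c + h = 3 + 3 = 6; 6 > 3  yes
#4 a = -8 ≠ -11, but h = 3 = 3 (second disjunct)  yes
#5 g + h = -5 + 3 = -2; -2 ≥ -5  yes
#6 a² + c² = (-8)² + 3² = 64 + 9 = 73, not 70  no
#7 h + b = 14; 14 mod 3 = 2  yes
#8 b = 11 lies in [11, 14]  yes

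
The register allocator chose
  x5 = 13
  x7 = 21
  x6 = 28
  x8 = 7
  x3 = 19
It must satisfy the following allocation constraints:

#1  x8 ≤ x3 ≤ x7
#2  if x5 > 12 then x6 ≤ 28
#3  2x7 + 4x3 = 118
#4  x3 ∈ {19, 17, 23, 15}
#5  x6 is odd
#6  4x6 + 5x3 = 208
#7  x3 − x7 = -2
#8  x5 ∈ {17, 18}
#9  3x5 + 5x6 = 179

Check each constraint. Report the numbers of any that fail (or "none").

#1 values 7 ≤ 19 ≤ 21  yes
#2 x5 = 13 > 12, so we need x6 ≤ 28; x6 = 28 ≤ 28  yes
#3 2x7 + 4x3 = 2(21) + 4(19) = 118  yes
#4 x3 = 19 is in {19, 17, 23, 15}  yes
#5 x6 = 28 is even  no
#6 4x6 + 5x3 = 4(28) + 5(19) = 207, not 208  no
#7 x3 − x7 = 19 − 21 = -2  yes
#8 x5 = 13 is not in {17, 18}  no
#9 3x5 + 5x6 = 3(13) + 5(28) = 179  yes

Constraints 5, 6, 8 are violated.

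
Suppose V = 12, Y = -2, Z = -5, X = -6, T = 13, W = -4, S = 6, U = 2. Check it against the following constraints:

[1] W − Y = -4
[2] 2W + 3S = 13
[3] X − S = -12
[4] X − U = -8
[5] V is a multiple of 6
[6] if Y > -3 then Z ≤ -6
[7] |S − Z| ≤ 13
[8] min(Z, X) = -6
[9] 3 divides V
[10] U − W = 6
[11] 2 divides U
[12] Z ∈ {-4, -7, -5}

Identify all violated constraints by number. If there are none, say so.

[1] W − Y = -4 − (-2) = -2, not -4 — violated.
[2] 2W + 3S = 2(-4) + 3(6) = 10, not 13 — violated.
[3] X − S = -6 − 6 = -12 — OK.
[4] X − U = -6 − 2 = -8 — OK.
[5] 12 / 6 = 2, so 6 divides 12 — OK.
[6] Y = -2 > -3, so we need Z ≤ -6; but Z = -5 > -6 — violated.
[7] |6 − (-5)| = 11; 11 ≤ 13 — OK.
[8] min(-5, -6) = -6 — OK.
[9] 12 / 3 = 4, so 3 divides 12 — OK.
[10] U − W = 2 − (-4) = 6 — OK.
[11] 2 / 2 = 1, so 2 divides 2 — OK.
[12] Z = -5 is in {-4, -7, -5} — OK.

Constraints 1, 2, and 6 do not hold.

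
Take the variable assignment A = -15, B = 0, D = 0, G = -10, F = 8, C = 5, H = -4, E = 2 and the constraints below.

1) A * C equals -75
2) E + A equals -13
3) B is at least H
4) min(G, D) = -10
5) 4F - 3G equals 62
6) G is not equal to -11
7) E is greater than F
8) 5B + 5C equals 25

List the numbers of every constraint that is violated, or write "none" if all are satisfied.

1) A * C = -15 * 5 = -75 — holds.
2) E + A = 2 + (-15) = -13 — holds.
3) B = 0, H = -4; 0 ≥ -4 — holds.
4) min(-10, 0) = -10 — holds.
5) 4F - 3G = 4(8) - 3(-10) = 62 — holds.
6) G = -10, and -10 ≠ -11 — holds.
7) E = 2, F = 8; 2 ≤ 8 (want >) — fails.
8) 5B + 5C = 5(0) + 5(5) = 25 — holds.

No — constraint 7 is not satisfied.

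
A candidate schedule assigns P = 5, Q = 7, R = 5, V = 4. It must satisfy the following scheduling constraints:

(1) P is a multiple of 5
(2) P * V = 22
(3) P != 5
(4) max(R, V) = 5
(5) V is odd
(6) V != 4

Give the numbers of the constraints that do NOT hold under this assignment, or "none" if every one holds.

(1) 5 / 5 = 1, so 5 divides 5  yes
(2) P * V = 5 * 4 = 20, not 22  no
(3) P = 5, but 5 is required to differ  no
(4) max(5, 4) = 5  yes
(5) V = 4 is even  no
(6) V = 4, but 4 is required to differ  no

No — constraints 2, 3, 5, 6 are not satisfied.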